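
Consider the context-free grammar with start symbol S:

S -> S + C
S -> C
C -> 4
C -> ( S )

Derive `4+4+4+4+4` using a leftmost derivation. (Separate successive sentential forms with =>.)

S => S+C   [S -> S + C]
S+C => S+C+C   [S -> S + C]
S+C+C => S+C+C+C   [S -> S + C]
S+C+C+C => S+C+C+C+C   [S -> S + C]
S+C+C+C+C => C+C+C+C+C   [S -> C]
C+C+C+C+C => 4+C+C+C+C   [C -> 4]
4+C+C+C+C => 4+4+C+C+C   [C -> 4]
4+4+C+C+C => 4+4+4+C+C   [C -> 4]
4+4+4+C+C => 4+4+4+4+C   [C -> 4]
4+4+4+4+C => 4+4+4+4+4   [C -> 4]

S=>S+C=>S+C+C=>S+C+C+C=>S+C+C+C+C=>C+C+C+C+C=>4+C+C+C+C=>4+4+C+C+C=>4+4+4+C+C=>4+4+4+4+C=>4+4+4+4+4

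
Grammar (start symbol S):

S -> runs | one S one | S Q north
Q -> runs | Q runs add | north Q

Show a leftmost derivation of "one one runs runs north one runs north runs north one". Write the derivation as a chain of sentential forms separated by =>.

S => one S one   [S -> one S one]
one S one => one S Q north one   [S -> S Q north]
one S Q north one => one S Q north Q north one   [S -> S Q north]
one S Q north Q north one => one one S one Q north Q north one   [S -> one S one]
one one S one Q north Q north one => one one S Q north one Q north Q north one   [S -> S Q north]
one one S Q north one Q north Q north one => one one runs Q north one Q north Q north one   [S -> runs]
one one runs Q north one Q north Q north one => one one runs runs north one Q north Q north one   [Q -> runs]
one one runs runs north one Q north Q north one => one one runs runs north one runs north Q north one   [Q -> runs]
one one runs runs north one runs north Q north one => one one runs runs north one runs north runs north one   [Q -> runs]

S => one S one => one S Q north one => one S Q north Q north one => one one S one Q north Q north one => one one S Q north one Q north Q north one => one one runs Q north one Q north Q north one => one one runs runs north one Q north Q north one => one one runs runs north one runs north Q north one => one one runs runs north one runs north runs north one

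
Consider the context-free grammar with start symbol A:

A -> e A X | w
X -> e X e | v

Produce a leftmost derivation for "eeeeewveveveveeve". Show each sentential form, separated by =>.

A => eAX => eeAXX => eeeAXXX => eeeeAXXXX => eeeeeAXXXXX => eeeeewXXXXX => eeeeewvXXXX => eeeeewveXeXXX => eeeeewveveXXX => eeeeewvevevXX => eeeeewveveveXeX => eeeeewveveveveX => eeeeewveveveveeXe => eeeeewveveveveeve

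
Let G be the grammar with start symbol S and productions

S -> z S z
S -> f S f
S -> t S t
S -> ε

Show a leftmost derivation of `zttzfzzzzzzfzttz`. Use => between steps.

S => zSz => ztStz => zttSttz => zttzSzttz => zttzfSfzttz => zttzfzSzfzttz => zttzfzzSzzfzttz => zttzfzzzSzzzfzttz => zttzfzzzzzzfzttz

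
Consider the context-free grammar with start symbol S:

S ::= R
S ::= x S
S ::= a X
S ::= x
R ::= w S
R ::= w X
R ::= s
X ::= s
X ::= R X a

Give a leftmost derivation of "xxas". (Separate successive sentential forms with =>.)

S => xS   [S ::= x S]
xS => xxS   [S ::= x S]
xxS => xxaX   [S ::= a X]
xxaX => xxas   [X ::= s]

S => xS => xxS => xxaX => xxas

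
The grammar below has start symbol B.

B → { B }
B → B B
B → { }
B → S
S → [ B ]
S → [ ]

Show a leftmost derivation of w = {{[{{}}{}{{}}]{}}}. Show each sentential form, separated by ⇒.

B ⇒ {B}   [B → { B }]
{B} ⇒ {{B}}   [B → { B }]
{{B}} ⇒ {{BB}}   [B → B B]
{{BB}} ⇒ {{SB}}   [B → S]
{{SB}} ⇒ {{[B]B}}   [S → [ B ]]
{{[B]B}} ⇒ {{[BB]B}}   [B → B B]
{{[BB]B}} ⇒ {{[BBB]B}}   [B → B B]
{{[BBB]B}} ⇒ {{[{B}BB]B}}   [B → { B }]
{{[{B}BB]B}} ⇒ {{[{{}}BB]B}}   [B → { }]
{{[{{}}BB]B}} ⇒ {{[{{}}{}B]B}}   [B → { }]
{{[{{}}{}B]B}} ⇒ {{[{{}}{}{B}]B}}   [B → { B }]
{{[{{}}{}{B}]B}} ⇒ {{[{{}}{}{{}}]B}}   [B → { }]
{{[{{}}{}{{}}]B}} ⇒ {{[{{}}{}{{}}]{}}}   [B → { }]

B⇒{B}⇒{{B}}⇒{{BB}}⇒{{SB}}⇒{{[B]B}}⇒{{[BB]B}}⇒{{[BBB]B}}⇒{{[{B}BB]B}}⇒{{[{{}}BB]B}}⇒{{[{{}}{}B]B}}⇒{{[{{}}{}{B}]B}}⇒{{[{{}}{}{{}}]B}}⇒{{[{{}}{}{{}}]{}}}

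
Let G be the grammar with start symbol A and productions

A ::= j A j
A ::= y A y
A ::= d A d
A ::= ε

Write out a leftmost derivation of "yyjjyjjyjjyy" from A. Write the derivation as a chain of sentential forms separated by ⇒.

A ⇒ yAy ⇒ yyAyy ⇒ yyjAjyy ⇒ yyjjAjjyy ⇒ yyjjyAyjjyy ⇒ yyjjyjAjyjjyy ⇒ yyjjyjjyjjyy

A ⇒ yAy   [A ::= y A y]
yAy ⇒ yyAyy   [A ::= y A y]
yyAyy ⇒ yyjAjyy   [A ::= j A j]
yyjAjyy ⇒ yyjjAjjyy   [A ::= j A j]
yyjjAjjyy ⇒ yyjjyAyjjyy   [A ::= y A y]
yyjjyAyjjyy ⇒ yyjjyjAjyjjyy   [A ::= j A j]
yyjjyjAjyjjyy ⇒ yyjjyjjyjjyy   [A ::= ε]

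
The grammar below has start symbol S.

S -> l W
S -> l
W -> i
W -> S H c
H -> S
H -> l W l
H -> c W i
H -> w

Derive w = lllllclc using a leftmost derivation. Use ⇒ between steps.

S ⇒ lW ⇒ lSHc ⇒ llHc ⇒ lllWlc ⇒ lllSHclc ⇒ llllHclc ⇒ llllSclc ⇒ lllllclc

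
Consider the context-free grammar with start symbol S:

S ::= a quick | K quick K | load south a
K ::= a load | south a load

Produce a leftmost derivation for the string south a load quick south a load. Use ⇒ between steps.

S ⇒ K quick K   [S ::= K quick K]
K quick K ⇒ south a load quick K   [K ::= south a load]
south a load quick K ⇒ south a load quick south a load   [K ::= south a load]

S ⇒ K quick K ⇒ south a load quick K ⇒ south a load quick south a load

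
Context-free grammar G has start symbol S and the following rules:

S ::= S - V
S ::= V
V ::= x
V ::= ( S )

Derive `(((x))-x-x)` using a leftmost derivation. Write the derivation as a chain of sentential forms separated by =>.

S=>V=>(S)=>(S-V)=>(S-V-V)=>(V-V-V)=>((S)-V-V)=>((V)-V-V)=>(((S))-V-V)=>(((V))-V-V)=>(((x))-V-V)=>(((x))-x-V)=>(((x))-x-x)

S => V   [S ::= V]
V => (S)   [V ::= ( S )]
(S) => (S-V)   [S ::= S - V]
(S-V) => (S-V-V)   [S ::= S - V]
(S-V-V) => (V-V-V)   [S ::= V]
(V-V-V) => ((S)-V-V)   [V ::= ( S )]
((S)-V-V) => ((V)-V-V)   [S ::= V]
((V)-V-V) => (((S))-V-V)   [V ::= ( S )]
(((S))-V-V) => (((V))-V-V)   [S ::= V]
(((V))-V-V) => (((x))-V-V)   [V ::= x]
(((x))-V-V) => (((x))-x-V)   [V ::= x]
(((x))-x-V) => (((x))-x-x)   [V ::= x]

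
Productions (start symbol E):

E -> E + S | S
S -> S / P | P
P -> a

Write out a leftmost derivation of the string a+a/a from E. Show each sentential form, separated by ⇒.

E ⇒ E+S   [E -> E + S]
E+S ⇒ S+S   [E -> S]
S+S ⇒ P+S   [S -> P]
P+S ⇒ a+S   [P -> a]
a+S ⇒ a+S/P   [S -> S / P]
a+S/P ⇒ a+P/P   [S -> P]
a+P/P ⇒ a+a/P   [P -> a]
a+a/P ⇒ a+a/a   [P -> a]

E ⇒ E+S ⇒ S+S ⇒ P+S ⇒ a+S ⇒ a+S/P ⇒ a+P/P ⇒ a+a/P ⇒ a+a/a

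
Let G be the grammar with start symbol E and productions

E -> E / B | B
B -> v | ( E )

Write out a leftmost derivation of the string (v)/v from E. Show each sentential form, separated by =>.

E => E/B   [E -> E / B]
E/B => B/B   [E -> B]
B/B => (E)/B   [B -> ( E )]
(E)/B => (B)/B   [E -> B]
(B)/B => (v)/B   [B -> v]
(v)/B => (v)/v   [B -> v]

E => E/B => B/B => (E)/B => (B)/B => (v)/B => (v)/v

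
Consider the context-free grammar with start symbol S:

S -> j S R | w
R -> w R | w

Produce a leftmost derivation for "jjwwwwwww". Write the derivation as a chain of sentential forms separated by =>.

S => jSR => jjSRR => jjwRR => jjwwRR => jjwwwRR => jjwwwwRR => jjwwwwwR => jjwwwwwwR => jjwwwwwww

S => jSR   [S -> j S R]
jSR => jjSRR   [S -> j S R]
jjSRR => jjwRR   [S -> w]
jjwRR => jjwwRR   [R -> w R]
jjwwRR => jjwwwRR   [R -> w R]
jjwwwRR => jjwwwwRR   [R -> w R]
jjwwwwRR => jjwwwwwR   [R -> w]
jjwwwwwR => jjwwwwwwR   [R -> w R]
jjwwwwwwR => jjwwwwwww   [R -> w]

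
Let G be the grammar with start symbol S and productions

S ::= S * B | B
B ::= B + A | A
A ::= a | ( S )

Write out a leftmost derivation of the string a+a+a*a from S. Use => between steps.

S => S*B => B*B => B+A*B => B+A+A*B => A+A+A*B => a+A+A*B => a+a+A*B => a+a+a*B => a+a+a*A => a+a+a*a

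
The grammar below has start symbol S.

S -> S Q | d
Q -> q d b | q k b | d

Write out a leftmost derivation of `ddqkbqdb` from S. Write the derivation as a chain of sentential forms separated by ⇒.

S ⇒ SQ ⇒ SQQ ⇒ SQQQ ⇒ dQQQ ⇒ ddQQ ⇒ ddqkbQ ⇒ ddqkbqdb

S ⇒ SQ   [S -> S Q]
SQ ⇒ SQQ   [S -> S Q]
SQQ ⇒ SQQQ   [S -> S Q]
SQQQ ⇒ dQQQ   [S -> d]
dQQQ ⇒ ddQQ   [Q -> d]
ddQQ ⇒ ddqkbQ   [Q -> q k b]
ddqkbQ ⇒ ddqkbqdb   [Q -> q d b]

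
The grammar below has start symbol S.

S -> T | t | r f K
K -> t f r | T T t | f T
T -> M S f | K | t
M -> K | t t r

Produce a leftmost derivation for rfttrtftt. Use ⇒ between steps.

S⇒rfK⇒rfTTt⇒rfMSfTt⇒rfttrSfTt⇒rfttrTfTt⇒rfttrtfTt⇒rfttrtftt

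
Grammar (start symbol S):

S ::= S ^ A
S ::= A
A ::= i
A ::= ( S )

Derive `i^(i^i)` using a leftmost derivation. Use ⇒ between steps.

S ⇒ S^A ⇒ A^A ⇒ i^A ⇒ i^(S) ⇒ i^(S^A) ⇒ i^(A^A) ⇒ i^(i^A) ⇒ i^(i^i)

S ⇒ S^A   [S ::= S ^ A]
S^A ⇒ A^A   [S ::= A]
A^A ⇒ i^A   [A ::= i]
i^A ⇒ i^(S)   [A ::= ( S )]
i^(S) ⇒ i^(S^A)   [S ::= S ^ A]
i^(S^A) ⇒ i^(A^A)   [S ::= A]
i^(A^A) ⇒ i^(i^A)   [A ::= i]
i^(i^A) ⇒ i^(i^i)   [A ::= i]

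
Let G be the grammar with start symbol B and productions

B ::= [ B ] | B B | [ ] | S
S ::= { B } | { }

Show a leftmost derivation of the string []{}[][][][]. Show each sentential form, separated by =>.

B => BB   [B ::= B B]
BB => BBB   [B ::= B B]
BBB => []BB   [B ::= [ ]]
[]BB => []BBB   [B ::= B B]
[]BBB => []SBB   [B ::= S]
[]SBB => []{}BB   [S ::= { }]
[]{}BB => []{}BBB   [B ::= B B]
[]{}BBB => []{}BBBB   [B ::= B B]
[]{}BBBB => []{}[]BBB   [B ::= [ ]]
[]{}[]BBB => []{}[][]BB   [B ::= [ ]]
[]{}[][]BB => []{}[][][]B   [B ::= [ ]]
[]{}[][][]B => []{}[][][][]   [B ::= [ ]]

B=>BB=>BBB=>[]BB=>[]BBB=>[]SBB=>[]{}BB=>[]{}BBB=>[]{}BBBB=>[]{}[]BBB=>[]{}[][]BB=>[]{}[][][]B=>[]{}[][][][]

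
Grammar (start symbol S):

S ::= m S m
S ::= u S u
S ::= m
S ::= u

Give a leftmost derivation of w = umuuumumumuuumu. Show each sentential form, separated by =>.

S => uSu => umSmu => umuSumu => umuuSuumu => umuuuSuuumu => umuuumSmuuumu => umuuumuSumuuumu => umuuumumumuuumu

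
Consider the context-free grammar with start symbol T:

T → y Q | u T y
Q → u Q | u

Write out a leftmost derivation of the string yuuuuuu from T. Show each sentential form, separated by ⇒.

T ⇒ yQ ⇒ yuQ ⇒ yuuQ ⇒ yuuuQ ⇒ yuuuuQ ⇒ yuuuuuQ ⇒ yuuuuuu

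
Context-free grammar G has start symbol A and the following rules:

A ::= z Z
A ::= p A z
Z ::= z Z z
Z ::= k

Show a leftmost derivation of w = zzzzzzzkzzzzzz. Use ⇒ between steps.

A ⇒ zZ   [A ::= z Z]
zZ ⇒ zzZz   [Z ::= z Z z]
zzZz ⇒ zzzZzz   [Z ::= z Z z]
zzzZzz ⇒ zzzzZzzz   [Z ::= z Z z]
zzzzZzzz ⇒ zzzzzZzzzz   [Z ::= z Z z]
zzzzzZzzzz ⇒ zzzzzzZzzzzz   [Z ::= z Z z]
zzzzzzZzzzzz ⇒ zzzzzzzZzzzzzz   [Z ::= z Z z]
zzzzzzzZzzzzzz ⇒ zzzzzzzkzzzzzz   [Z ::= k]

A ⇒ zZ ⇒ zzZz ⇒ zzzZzz ⇒ zzzzZzzz ⇒ zzzzzZzzzz ⇒ zzzzzzZzzzzz ⇒ zzzzzzzZzzzzzz ⇒ zzzzzzzkzzzzzz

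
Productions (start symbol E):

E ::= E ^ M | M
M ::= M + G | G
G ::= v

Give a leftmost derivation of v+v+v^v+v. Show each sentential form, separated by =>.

E=>E^M=>M^M=>M+G^M=>M+G+G^M=>G+G+G^M=>v+G+G^M=>v+v+G^M=>v+v+v^M=>v+v+v^M+G=>v+v+v^G+G=>v+v+v^v+G=>v+v+v^v+v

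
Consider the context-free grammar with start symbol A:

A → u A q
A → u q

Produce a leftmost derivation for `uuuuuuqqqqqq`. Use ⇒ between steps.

A ⇒ uAq ⇒ uuAqq ⇒ uuuAqqq ⇒ uuuuAqqqq ⇒ uuuuuAqqqqq ⇒ uuuuuuqqqqqq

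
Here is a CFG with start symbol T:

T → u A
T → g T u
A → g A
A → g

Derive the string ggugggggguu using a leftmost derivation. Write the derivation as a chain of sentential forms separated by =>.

T=>gTu=>ggTuu=>gguAuu=>ggugAuu=>gguggAuu=>ggugggAuu=>gguggggAuu=>ggugggggAuu=>ggugggggguu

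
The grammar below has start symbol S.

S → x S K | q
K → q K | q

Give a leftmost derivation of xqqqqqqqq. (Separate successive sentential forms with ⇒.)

S ⇒ xSK ⇒ xqK ⇒ xqqK ⇒ xqqqK ⇒ xqqqqK ⇒ xqqqqqK ⇒ xqqqqqqK ⇒ xqqqqqqqK ⇒ xqqqqqqqq

S ⇒ xSK   [S → x S K]
xSK ⇒ xqK   [S → q]
xqK ⇒ xqqK   [K → q K]
xqqK ⇒ xqqqK   [K → q K]
xqqqK ⇒ xqqqqK   [K → q K]
xqqqqK ⇒ xqqqqqK   [K → q K]
xqqqqqK ⇒ xqqqqqqK   [K → q K]
xqqqqqqK ⇒ xqqqqqqqK   [K → q K]
xqqqqqqqK ⇒ xqqqqqqqq   [K → q]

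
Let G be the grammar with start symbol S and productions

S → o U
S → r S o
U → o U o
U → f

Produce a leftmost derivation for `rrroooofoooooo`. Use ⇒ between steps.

S⇒rSo⇒rrSoo⇒rrrSooo⇒rrroUooo⇒rrrooUoooo⇒rrroooUooooo⇒rrrooooUoooooo⇒rrroooofoooooo

S ⇒ rSo   [S → r S o]
rSo ⇒ rrSoo   [S → r S o]
rrSoo ⇒ rrrSooo   [S → r S o]
rrrSooo ⇒ rrroUooo   [S → o U]
rrroUooo ⇒ rrrooUoooo   [U → o U o]
rrrooUoooo ⇒ rrroooUooooo   [U → o U o]
rrroooUooooo ⇒ rrrooooUoooooo   [U → o U o]
rrrooooUoooooo ⇒ rrroooofoooooo   [U → f]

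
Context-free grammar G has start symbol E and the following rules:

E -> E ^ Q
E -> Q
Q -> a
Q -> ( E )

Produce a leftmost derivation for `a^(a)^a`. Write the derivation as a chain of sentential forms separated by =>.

E => E^Q   [E -> E ^ Q]
E^Q => E^Q^Q   [E -> E ^ Q]
E^Q^Q => Q^Q^Q   [E -> Q]
Q^Q^Q => a^Q^Q   [Q -> a]
a^Q^Q => a^(E)^Q   [Q -> ( E )]
a^(E)^Q => a^(Q)^Q   [E -> Q]
a^(Q)^Q => a^(a)^Q   [Q -> a]
a^(a)^Q => a^(a)^a   [Q -> a]

E => E^Q => E^Q^Q => Q^Q^Q => a^Q^Q => a^(E)^Q => a^(Q)^Q => a^(a)^Q => a^(a)^a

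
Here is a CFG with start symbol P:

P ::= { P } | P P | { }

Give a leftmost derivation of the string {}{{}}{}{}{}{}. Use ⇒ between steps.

P ⇒ PP ⇒ PPP ⇒ PPPP ⇒ PPPPP ⇒ {}PPPP ⇒ {}PPPPP ⇒ {}{P}PPPP ⇒ {}{{}}PPPP ⇒ {}{{}}{}PPP ⇒ {}{{}}{}{}PP ⇒ {}{{}}{}{}{}P ⇒ {}{{}}{}{}{}{}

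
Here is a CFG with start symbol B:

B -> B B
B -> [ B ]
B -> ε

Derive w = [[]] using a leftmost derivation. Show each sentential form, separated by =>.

B => BB => [B]B => [[B]]B => [[]]B => [[]]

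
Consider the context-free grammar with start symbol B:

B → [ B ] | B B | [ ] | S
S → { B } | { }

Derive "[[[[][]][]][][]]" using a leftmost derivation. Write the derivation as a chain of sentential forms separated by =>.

B => [B]   [B → [ B ]]
[B] => [BB]   [B → B B]
[BB] => [BBB]   [B → B B]
[BBB] => [[B]BB]   [B → [ B ]]
[[B]BB] => [[BB]BB]   [B → B B]
[[BB]BB] => [[[B]B]BB]   [B → [ B ]]
[[[B]B]BB] => [[[BB]B]BB]   [B → B B]
[[[BB]B]BB] => [[[[]B]B]BB]   [B → [ ]]
[[[[]B]B]BB] => [[[[][]]B]BB]   [B → [ ]]
[[[[][]]B]BB] => [[[[][]][]]BB]   [B → [ ]]
[[[[][]][]]BB] => [[[[][]][]][]B]   [B → [ ]]
[[[[][]][]][]B] => [[[[][]][]][][]]   [B → [ ]]

B=>[B]=>[BB]=>[BBB]=>[[B]BB]=>[[BB]BB]=>[[[B]B]BB]=>[[[BB]B]BB]=>[[[[]B]B]BB]=>[[[[][]]B]BB]=>[[[[][]][]]BB]=>[[[[][]][]][]B]=>[[[[][]][]][][]]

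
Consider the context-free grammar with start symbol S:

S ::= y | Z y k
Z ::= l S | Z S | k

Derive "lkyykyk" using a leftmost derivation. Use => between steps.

S => Zyk   [S ::= Z y k]
Zyk => lSyk   [Z ::= l S]
lSyk => lZykyk   [S ::= Z y k]
lZykyk => lZSykyk   [Z ::= Z S]
lZSykyk => lkSykyk   [Z ::= k]
lkSykyk => lkyykyk   [S ::= y]

S=>Zyk=>lSyk=>lZykyk=>lZSykyk=>lkSykyk=>lkyykyk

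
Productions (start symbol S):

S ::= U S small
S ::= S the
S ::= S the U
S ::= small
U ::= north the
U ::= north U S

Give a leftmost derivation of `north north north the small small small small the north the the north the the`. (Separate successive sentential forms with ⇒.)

S ⇒ S the   [S ::= S the]
S the ⇒ S the U the   [S ::= S the U]
S the U the ⇒ S the U the U the   [S ::= S the U]
S the U the U the ⇒ U S small the U the U the   [S ::= U S small]
U S small the U the U the ⇒ north U S S small the U the U the   [U ::= north U S]
north U S S small the U the U the ⇒ north north U S S S small the U the U the   [U ::= north U S]
north north U S S S small the U the U the ⇒ north north north the S S S small the U the U the   [U ::= north the]
north north north the S S S small the U the U the ⇒ north north north the small S S small the U the U the   [S ::= small]
north north north the small S S small the U the U the ⇒ north north north the small small S small the U the U the   [S ::= small]
north north north the small small S small the U the U the ⇒ north north north the small small small small the U the U the   [S ::= small]
north north north the small small small small the U the U the ⇒ north north north the small small small small the north the the U the   [U ::= north the]
north north north the small small small small the north the the U the ⇒ north north north the small small small small the north the the north the the   [U ::= north the]

S ⇒ S the ⇒ S the U the ⇒ S the U the U the ⇒ U S small the U the U the ⇒ north U S S small the U the U the ⇒ north north U S S S small the U the U the ⇒ north north north the S S S small the U the U the ⇒ north north north the small S S small the U the U the ⇒ north north north the small small S small the U the U the ⇒ north north north the small small small small the U the U the ⇒ north north north the small small small small the north the the U the ⇒ north north north the small small small small the north the the north the the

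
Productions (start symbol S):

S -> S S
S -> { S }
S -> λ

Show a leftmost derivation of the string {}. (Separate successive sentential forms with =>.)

S=>SS=>SSS=>SSSS=>SSSSS=>SSSSSS=>{S}SSSSS=>{}SSSSS=>{}SSSS=>{}SSS=>{}SS=>{}S=>{}

S => SS   [S -> S S]
SS => SSS   [S -> S S]
SSS => SSSS   [S -> S S]
SSSS => SSSSS   [S -> S S]
SSSSS => SSSSSS   [S -> S S]
SSSSSS => {S}SSSSS   [S -> { S }]
{S}SSSSS => {}SSSSS   [S -> λ]
{}SSSSS => {}SSSS   [S -> λ]
{}SSSS => {}SSS   [S -> λ]
{}SSS => {}SS   [S -> λ]
{}SS => {}S   [S -> λ]
{}S => {}   [S -> λ]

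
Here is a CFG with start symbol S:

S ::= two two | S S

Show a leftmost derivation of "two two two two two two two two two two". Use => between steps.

S => S S   [S ::= S S]
S S => S S S   [S ::= S S]
S S S => S S S S   [S ::= S S]
S S S S => two two S S S   [S ::= two two]
two two S S S => two two two two S S   [S ::= two two]
two two two two S S => two two two two S S S   [S ::= S S]
two two two two S S S => two two two two two two S S   [S ::= two two]
two two two two two two S S => two two two two two two two two S   [S ::= two two]
two two two two two two two two S => two two two two two two two two two two   [S ::= two two]

S => S S => S S S => S S S S => two two S S S => two two two two S S => two two two two S S S => two two two two two two S S => two two two two two two two two S => two two two two two two two two two two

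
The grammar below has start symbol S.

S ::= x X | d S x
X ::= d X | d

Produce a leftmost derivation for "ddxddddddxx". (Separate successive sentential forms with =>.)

S => dSx   [S ::= d S x]
dSx => ddSxx   [S ::= d S x]
ddSxx => ddxXxx   [S ::= x X]
ddxXxx => ddxdXxx   [X ::= d X]
ddxdXxx => ddxddXxx   [X ::= d X]
ddxddXxx => ddxdddXxx   [X ::= d X]
ddxdddXxx => ddxddddXxx   [X ::= d X]
ddxddddXxx => ddxdddddXxx   [X ::= d X]
ddxdddddXxx => ddxddddddxx   [X ::= d]

S => dSx => ddSxx => ddxXxx => ddxdXxx => ddxddXxx => ddxdddXxx => ddxddddXxx => ddxdddddXxx => ddxddddddxx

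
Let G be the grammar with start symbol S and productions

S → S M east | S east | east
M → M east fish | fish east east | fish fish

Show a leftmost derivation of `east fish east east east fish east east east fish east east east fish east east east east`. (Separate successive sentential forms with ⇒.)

S ⇒ S east ⇒ S M east east ⇒ S M east M east east ⇒ S M east M east M east east ⇒ S M east M east M east M east east ⇒ east M east M east M east M east east ⇒ east fish east east east M east M east M east east ⇒ east fish east east east fish east east east M east M east east ⇒ east fish east east east fish east east east fish east east east M east east ⇒ east fish east east east fish east east east fish east east east fish east east east east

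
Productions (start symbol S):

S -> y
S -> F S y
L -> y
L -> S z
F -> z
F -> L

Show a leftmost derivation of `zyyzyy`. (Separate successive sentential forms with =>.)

S => FSy   [S -> F S y]
FSy => LSy   [F -> L]
LSy => SzSy   [L -> S z]
SzSy => FSyzSy   [S -> F S y]
FSyzSy => zSyzSy   [F -> z]
zSyzSy => zyyzSy   [S -> y]
zyyzSy => zyyzyy   [S -> y]

S => FSy => LSy => SzSy => FSyzSy => zSyzSy => zyyzSy => zyyzyy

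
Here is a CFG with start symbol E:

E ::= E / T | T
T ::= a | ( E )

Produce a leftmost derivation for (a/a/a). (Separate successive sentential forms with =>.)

E => T => (E) => (E/T) => (E/T/T) => (T/T/T) => (a/T/T) => (a/a/T) => (a/a/a)

E => T   [E ::= T]
T => (E)   [T ::= ( E )]
(E) => (E/T)   [E ::= E / T]
(E/T) => (E/T/T)   [E ::= E / T]
(E/T/T) => (T/T/T)   [E ::= T]
(T/T/T) => (a/T/T)   [T ::= a]
(a/T/T) => (a/a/T)   [T ::= a]
(a/a/T) => (a/a/a)   [T ::= a]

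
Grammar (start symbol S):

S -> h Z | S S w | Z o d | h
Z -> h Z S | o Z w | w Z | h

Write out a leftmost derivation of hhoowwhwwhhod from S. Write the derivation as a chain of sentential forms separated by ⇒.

S ⇒ Zod   [S -> Z o d]
Zod ⇒ hZSod   [Z -> h Z S]
hZSod ⇒ hhZSSod   [Z -> h Z S]
hhZSSod ⇒ hhoZwSSod   [Z -> o Z w]
hhoZwSSod ⇒ hhooZwwSSod   [Z -> o Z w]
hhooZwwSSod ⇒ hhoowZwwSSod   [Z -> w Z]
hhoowZwwSSod ⇒ hhoowwZwwSSod   [Z -> w Z]
hhoowwZwwSSod ⇒ hhoowwhwwSSod   [Z -> h]
hhoowwhwwSSod ⇒ hhoowwhwwhSod   [S -> h]
hhoowwhwwhSod ⇒ hhoowwhwwhhod   [S -> h]

S ⇒ Zod ⇒ hZSod ⇒ hhZSSod ⇒ hhoZwSSod ⇒ hhooZwwSSod ⇒ hhoowZwwSSod ⇒ hhoowwZwwSSod ⇒ hhoowwhwwSSod ⇒ hhoowwhwwhSod ⇒ hhoowwhwwhhod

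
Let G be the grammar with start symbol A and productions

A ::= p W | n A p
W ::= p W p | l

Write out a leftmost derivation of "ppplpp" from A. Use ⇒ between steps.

A ⇒ pW ⇒ ppWp ⇒ pppWpp ⇒ ppplpp

A ⇒ pW   [A ::= p W]
pW ⇒ ppWp   [W ::= p W p]
ppWp ⇒ pppWpp   [W ::= p W p]
pppWpp ⇒ ppplpp   [W ::= l]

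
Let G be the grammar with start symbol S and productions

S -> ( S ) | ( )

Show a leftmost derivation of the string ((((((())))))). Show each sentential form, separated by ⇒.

S ⇒ (S) ⇒ ((S)) ⇒ (((S))) ⇒ ((((S)))) ⇒ (((((S))))) ⇒ ((((((S)))))) ⇒ ((((((()))))))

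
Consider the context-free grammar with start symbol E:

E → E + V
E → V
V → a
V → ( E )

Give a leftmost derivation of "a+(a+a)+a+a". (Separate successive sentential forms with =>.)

E => E+V => E+V+V => E+V+V+V => V+V+V+V => a+V+V+V => a+(E)+V+V => a+(E+V)+V+V => a+(V+V)+V+V => a+(a+V)+V+V => a+(a+a)+V+V => a+(a+a)+a+V => a+(a+a)+a+a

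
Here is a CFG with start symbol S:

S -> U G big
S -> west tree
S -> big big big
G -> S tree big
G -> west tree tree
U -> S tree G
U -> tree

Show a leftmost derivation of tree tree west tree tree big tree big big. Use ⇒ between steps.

S ⇒ U G big ⇒ tree G big ⇒ tree S tree big big ⇒ tree U G big tree big big ⇒ tree tree G big tree big big ⇒ tree tree west tree tree big tree big big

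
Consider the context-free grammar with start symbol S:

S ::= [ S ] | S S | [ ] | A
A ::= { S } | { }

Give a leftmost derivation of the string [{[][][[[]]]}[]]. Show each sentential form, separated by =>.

S => [S] => [SS] => [AS] => [{S}S] => [{SS}S] => [{[]S}S] => [{[]SS}S] => [{[][]S}S] => [{[][][S]}S] => [{[][][[S]]}S] => [{[][][[[]]]}S] => [{[][][[[]]]}[]]

S => [S]   [S ::= [ S ]]
[S] => [SS]   [S ::= S S]
[SS] => [AS]   [S ::= A]
[AS] => [{S}S]   [A ::= { S }]
[{S}S] => [{SS}S]   [S ::= S S]
[{SS}S] => [{[]S}S]   [S ::= [ ]]
[{[]S}S] => [{[]SS}S]   [S ::= S S]
[{[]SS}S] => [{[][]S}S]   [S ::= [ ]]
[{[][]S}S] => [{[][][S]}S]   [S ::= [ S ]]
[{[][][S]}S] => [{[][][[S]]}S]   [S ::= [ S ]]
[{[][][[S]]}S] => [{[][][[[]]]}S]   [S ::= [ ]]
[{[][][[[]]]}S] => [{[][][[[]]]}[]]   [S ::= [ ]]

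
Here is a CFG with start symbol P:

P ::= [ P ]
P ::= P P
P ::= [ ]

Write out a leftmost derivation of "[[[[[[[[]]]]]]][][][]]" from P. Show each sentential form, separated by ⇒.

P ⇒ [P] ⇒ [PP] ⇒ [PPP] ⇒ [PPPP] ⇒ [[P]PPP] ⇒ [[[P]]PPP] ⇒ [[[[P]]]PPP] ⇒ [[[[[P]]]]PPP] ⇒ [[[[[[P]]]]]PPP] ⇒ [[[[[[[P]]]]]]PPP] ⇒ [[[[[[[[]]]]]]]PPP] ⇒ [[[[[[[[]]]]]]][]PP] ⇒ [[[[[[[[]]]]]]][][]P] ⇒ [[[[[[[[]]]]]]][][][]]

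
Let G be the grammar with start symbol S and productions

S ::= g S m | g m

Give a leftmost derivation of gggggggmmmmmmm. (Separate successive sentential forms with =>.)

S => gSm   [S ::= g S m]
gSm => ggSmm   [S ::= g S m]
ggSmm => gggSmmm   [S ::= g S m]
gggSmmm => ggggSmmmm   [S ::= g S m]
ggggSmmmm => gggggSmmmmm   [S ::= g S m]
gggggSmmmmm => ggggggSmmmmmm   [S ::= g S m]
ggggggSmmmmmm => gggggggmmmmmmm   [S ::= g m]

S => gSm => ggSmm => gggSmmm => ggggSmmmm => gggggSmmmmm => ggggggSmmmmmm => gggggggmmmmmmm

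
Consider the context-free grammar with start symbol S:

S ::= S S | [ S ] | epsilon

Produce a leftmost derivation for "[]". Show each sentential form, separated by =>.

S => SS   [S ::= S S]
SS => SSS   [S ::= S S]
SSS => [S]SS   [S ::= [ S ]]
[S]SS => []SS   [S ::= epsilon]
[]SS => []S   [S ::= epsilon]
[]S => []   [S ::= epsilon]

S=>SS=>SSS=>[S]SS=>[]SS=>[]S=>[]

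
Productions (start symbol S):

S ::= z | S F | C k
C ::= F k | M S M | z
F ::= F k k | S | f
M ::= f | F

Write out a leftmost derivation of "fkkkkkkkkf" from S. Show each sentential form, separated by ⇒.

S ⇒ SF ⇒ CkF ⇒ FkkF ⇒ FkkkkF ⇒ FkkkkkkF ⇒ FkkkkkkkkF ⇒ fkkkkkkkkF ⇒ fkkkkkkkkf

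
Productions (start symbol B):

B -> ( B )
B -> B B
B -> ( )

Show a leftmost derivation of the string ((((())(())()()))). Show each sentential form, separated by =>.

B => (B)   [B -> ( B )]
(B) => ((B))   [B -> ( B )]
((B)) => (((B)))   [B -> ( B )]
(((B))) => (((BB)))   [B -> B B]
(((BB))) => ((((B)B)))   [B -> ( B )]
((((B)B))) => ((((())B)))   [B -> ( )]
((((())B))) => ((((())BB)))   [B -> B B]
((((())BB))) => ((((())BBB)))   [B -> B B]
((((())BBB))) => ((((())(B)BB)))   [B -> ( B )]
((((())(B)BB))) => ((((())(())BB)))   [B -> ( )]
((((())(())BB))) => ((((())(())()B)))   [B -> ( )]
((((())(())()B))) => ((((())(())()())))   [B -> ( )]

B => (B) => ((B)) => (((B))) => (((BB))) => ((((B)B))) => ((((())B))) => ((((())BB))) => ((((())BBB))) => ((((())(B)BB))) => ((((())(())BB))) => ((((())(())()B))) => ((((())(())()())))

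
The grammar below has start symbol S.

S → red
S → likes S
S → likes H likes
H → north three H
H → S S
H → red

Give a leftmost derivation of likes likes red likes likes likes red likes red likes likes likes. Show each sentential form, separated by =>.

S => likes H likes   [S → likes H likes]
likes H likes => likes S S likes   [H → S S]
likes S S likes => likes likes H likes S likes   [S → likes H likes]
likes likes H likes S likes => likes likes red likes S likes   [H → red]
likes likes red likes S likes => likes likes red likes likes H likes likes   [S → likes H likes]
likes likes red likes likes H likes likes => likes likes red likes likes S S likes likes   [H → S S]
likes likes red likes likes S S likes likes => likes likes red likes likes likes S S likes likes   [S → likes S]
likes likes red likes likes likes S S likes likes => likes likes red likes likes likes red S likes likes   [S → red]
likes likes red likes likes likes red S likes likes => likes likes red likes likes likes red likes H likes likes likes   [S → likes H likes]
likes likes red likes likes likes red likes H likes likes likes => likes likes red likes likes likes red likes red likes likes likes   [H → red]

S => likes H likes => likes S S likes => likes likes H likes S likes => likes likes red likes S likes => likes likes red likes likes H likes likes => likes likes red likes likes S S likes likes => likes likes red likes likes likes S S likes likes => likes likes red likes likes likes red S likes likes => likes likes red likes likes likes red likes H likes likes likes => likes likes red likes likes likes red likes red likes likes likes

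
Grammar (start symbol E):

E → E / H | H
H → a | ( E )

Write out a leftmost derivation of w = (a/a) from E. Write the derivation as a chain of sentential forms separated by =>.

E => H => (E) => (E/H) => (H/H) => (a/H) => (a/a)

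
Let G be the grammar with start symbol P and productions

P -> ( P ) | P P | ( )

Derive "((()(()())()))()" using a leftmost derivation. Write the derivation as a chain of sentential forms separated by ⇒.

P⇒PP⇒(P)P⇒((P))P⇒((PP))P⇒((PPP))P⇒((()PP))P⇒((()(P)P))P⇒((()(PP)P))P⇒((()(()P)P))P⇒((()(()())P))P⇒((()(()())()))P⇒((()(()())()))()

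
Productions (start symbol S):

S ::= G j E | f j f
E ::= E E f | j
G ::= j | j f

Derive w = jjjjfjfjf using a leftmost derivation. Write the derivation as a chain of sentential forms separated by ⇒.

S ⇒ GjE ⇒ jjE ⇒ jjEEf ⇒ jjEEfEf ⇒ jjEEfEfEf ⇒ jjjEfEfEf ⇒ jjjjfEfEf ⇒ jjjjfjfEf ⇒ jjjjfjfjf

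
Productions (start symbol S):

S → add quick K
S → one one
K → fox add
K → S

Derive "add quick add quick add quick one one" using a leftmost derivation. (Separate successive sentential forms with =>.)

S => add quick K => add quick S => add quick add quick K => add quick add quick S => add quick add quick add quick K => add quick add quick add quick S => add quick add quick add quick one one

S => add quick K   [S → add quick K]
add quick K => add quick S   [K → S]
add quick S => add quick add quick K   [S → add quick K]
add quick add quick K => add quick add quick S   [K → S]
add quick add quick S => add quick add quick add quick K   [S → add quick K]
add quick add quick add quick K => add quick add quick add quick S   [K → S]
add quick add quick add quick S => add quick add quick add quick one one   [S → one one]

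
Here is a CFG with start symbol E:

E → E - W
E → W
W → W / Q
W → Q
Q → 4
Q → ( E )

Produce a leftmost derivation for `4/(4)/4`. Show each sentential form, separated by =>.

E => W   [E → W]
W => W/Q   [W → W / Q]
W/Q => W/Q/Q   [W → W / Q]
W/Q/Q => Q/Q/Q   [W → Q]
Q/Q/Q => 4/Q/Q   [Q → 4]
4/Q/Q => 4/(E)/Q   [Q → ( E )]
4/(E)/Q => 4/(W)/Q   [E → W]
4/(W)/Q => 4/(Q)/Q   [W → Q]
4/(Q)/Q => 4/(4)/Q   [Q → 4]
4/(4)/Q => 4/(4)/4   [Q → 4]

E => W => W/Q => W/Q/Q => Q/Q/Q => 4/Q/Q => 4/(E)/Q => 4/(W)/Q => 4/(Q)/Q => 4/(4)/Q => 4/(4)/4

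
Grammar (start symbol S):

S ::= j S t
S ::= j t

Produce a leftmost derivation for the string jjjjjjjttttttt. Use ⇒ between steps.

S⇒jSt⇒jjStt⇒jjjSttt⇒jjjjStttt⇒jjjjjSttttt⇒jjjjjjStttttt⇒jjjjjjjttttttt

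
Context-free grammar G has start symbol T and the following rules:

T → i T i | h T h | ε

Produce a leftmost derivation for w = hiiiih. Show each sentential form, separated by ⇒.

T ⇒ hTh ⇒ hiTih ⇒ hiiTiih ⇒ hiiiih

T ⇒ hTh   [T → h T h]
hTh ⇒ hiTih   [T → i T i]
hiTih ⇒ hiiTiih   [T → i T i]
hiiTiih ⇒ hiiiih   [T → ε]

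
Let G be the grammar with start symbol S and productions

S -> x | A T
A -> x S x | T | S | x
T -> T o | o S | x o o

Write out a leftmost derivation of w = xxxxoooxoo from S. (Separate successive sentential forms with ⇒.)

S ⇒ AT   [S -> A T]
AT ⇒ ST   [A -> S]
ST ⇒ ATT   [S -> A T]
ATT ⇒ xSxTT   [A -> x S x]
xSxTT ⇒ xxxTT   [S -> x]
xxxTT ⇒ xxxToT   [T -> T o]
xxxToT ⇒ xxxxoooT   [T -> x o o]
xxxxoooT ⇒ xxxxoooxoo   [T -> x o o]

S ⇒ AT ⇒ ST ⇒ ATT ⇒ xSxTT ⇒ xxxTT ⇒ xxxToT ⇒ xxxxoooT ⇒ xxxxoooxoo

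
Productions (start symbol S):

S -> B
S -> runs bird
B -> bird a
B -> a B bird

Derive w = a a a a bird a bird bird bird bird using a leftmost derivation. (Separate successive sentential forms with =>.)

S => B => a B bird => a a B bird bird => a a a B bird bird bird => a a a a B bird bird bird bird => a a a a bird a bird bird bird bird

S => B   [S -> B]
B => a B bird   [B -> a B bird]
a B bird => a a B bird bird   [B -> a B bird]
a a B bird bird => a a a B bird bird bird   [B -> a B bird]
a a a B bird bird bird => a a a a B bird bird bird bird   [B -> a B bird]
a a a a B bird bird bird bird => a a a a bird a bird bird bird bird   [B -> bird a]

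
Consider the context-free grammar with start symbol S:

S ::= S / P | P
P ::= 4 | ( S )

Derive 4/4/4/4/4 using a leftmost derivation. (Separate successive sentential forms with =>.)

S => S/P   [S ::= S / P]
S/P => S/P/P   [S ::= S / P]
S/P/P => S/P/P/P   [S ::= S / P]
S/P/P/P => S/P/P/P/P   [S ::= S / P]
S/P/P/P/P => P/P/P/P/P   [S ::= P]
P/P/P/P/P => 4/P/P/P/P   [P ::= 4]
4/P/P/P/P => 4/4/P/P/P   [P ::= 4]
4/4/P/P/P => 4/4/4/P/P   [P ::= 4]
4/4/4/P/P => 4/4/4/4/P   [P ::= 4]
4/4/4/4/P => 4/4/4/4/4   [P ::= 4]

S=>S/P=>S/P/P=>S/P/P/P=>S/P/P/P/P=>P/P/P/P/P=>4/P/P/P/P=>4/4/P/P/P=>4/4/4/P/P=>4/4/4/4/P=>4/4/4/4/4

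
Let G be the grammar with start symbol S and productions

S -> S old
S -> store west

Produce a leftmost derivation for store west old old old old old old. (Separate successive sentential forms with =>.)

S => S old   [S -> S old]
S old => S old old   [S -> S old]
S old old => S old old old   [S -> S old]
S old old old => S old old old old   [S -> S old]
S old old old old => S old old old old old   [S -> S old]
S old old old old old => S old old old old old old   [S -> S old]
S old old old old old old => store west old old old old old old   [S -> store west]

S => S old => S old old => S old old old => S old old old old => S old old old old old => S old old old old old old => store west old old old old old old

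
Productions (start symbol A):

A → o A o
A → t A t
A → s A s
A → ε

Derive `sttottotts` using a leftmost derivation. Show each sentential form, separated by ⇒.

A⇒sAs⇒stAts⇒sttAtts⇒sttoAotts⇒sttotAtotts⇒sttottotts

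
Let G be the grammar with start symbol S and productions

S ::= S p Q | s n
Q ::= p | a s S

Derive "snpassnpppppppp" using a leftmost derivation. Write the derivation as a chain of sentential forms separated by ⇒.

S⇒SpQ⇒SpQpQ⇒SpQpQpQ⇒snpQpQpQ⇒snpasSpQpQ⇒snpasSpQpQpQ⇒snpasSpQpQpQpQ⇒snpassnpQpQpQpQ⇒snpassnpppQpQpQ⇒snpassnpppppQpQ⇒snpassnpppppppQ⇒snpassnpppppppp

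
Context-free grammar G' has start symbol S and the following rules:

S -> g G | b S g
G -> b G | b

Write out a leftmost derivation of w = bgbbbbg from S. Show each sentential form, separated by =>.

S => bSg   [S -> b S g]
bSg => bgGg   [S -> g G]
bgGg => bgbGg   [G -> b G]
bgbGg => bgbbGg   [G -> b G]
bgbbGg => bgbbbGg   [G -> b G]
bgbbbGg => bgbbbbg   [G -> b]

S => bSg => bgGg => bgbGg => bgbbGg => bgbbbGg => bgbbbbg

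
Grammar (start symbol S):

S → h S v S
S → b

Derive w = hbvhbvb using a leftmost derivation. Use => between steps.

S=>hSvS=>hbvS=>hbvhSvS=>hbvhbvS=>hbvhbvb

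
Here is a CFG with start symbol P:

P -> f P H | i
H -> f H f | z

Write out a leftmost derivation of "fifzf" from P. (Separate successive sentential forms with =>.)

P => fPH   [P -> f P H]
fPH => fiH   [P -> i]
fiH => fifHf   [H -> f H f]
fifHf => fifzf   [H -> z]

P => fPH => fiH => fifHf => fifzf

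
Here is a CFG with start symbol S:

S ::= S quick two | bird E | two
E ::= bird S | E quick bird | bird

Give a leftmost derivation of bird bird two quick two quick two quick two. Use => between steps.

S => S quick two   [S ::= S quick two]
S quick two => S quick two quick two   [S ::= S quick two]
S quick two quick two => S quick two quick two quick two   [S ::= S quick two]
S quick two quick two quick two => bird E quick two quick two quick two   [S ::= bird E]
bird E quick two quick two quick two => bird bird S quick two quick two quick two   [E ::= bird S]
bird bird S quick two quick two quick two => bird bird two quick two quick two quick two   [S ::= two]

S => S quick two => S quick two quick two => S quick two quick two quick two => bird E quick two quick two quick two => bird bird S quick two quick two quick two => bird bird two quick two quick two quick two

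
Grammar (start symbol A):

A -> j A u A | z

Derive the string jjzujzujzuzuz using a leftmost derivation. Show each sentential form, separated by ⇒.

A ⇒ jAuA ⇒ jjAuAuA ⇒ jjzuAuA ⇒ jjzujAuAuA ⇒ jjzujzuAuA ⇒ jjzujzujAuAuA ⇒ jjzujzujzuAuA ⇒ jjzujzujzuzuA ⇒ jjzujzujzuzuz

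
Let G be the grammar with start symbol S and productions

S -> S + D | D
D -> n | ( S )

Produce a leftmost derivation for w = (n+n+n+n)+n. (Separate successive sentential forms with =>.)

S=>S+D=>D+D=>(S)+D=>(S+D)+D=>(S+D+D)+D=>(S+D+D+D)+D=>(D+D+D+D)+D=>(n+D+D+D)+D=>(n+n+D+D)+D=>(n+n+n+D)+D=>(n+n+n+n)+D=>(n+n+n+n)+n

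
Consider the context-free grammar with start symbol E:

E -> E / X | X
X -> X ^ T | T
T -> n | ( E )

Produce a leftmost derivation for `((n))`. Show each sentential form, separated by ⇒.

E ⇒ X ⇒ T ⇒ (E) ⇒ (X) ⇒ (T) ⇒ ((E)) ⇒ ((X)) ⇒ ((T)) ⇒ ((n))

E ⇒ X   [E -> X]
X ⇒ T   [X -> T]
T ⇒ (E)   [T -> ( E )]
(E) ⇒ (X)   [E -> X]
(X) ⇒ (T)   [X -> T]
(T) ⇒ ((E))   [T -> ( E )]
((E)) ⇒ ((X))   [E -> X]
((X)) ⇒ ((T))   [X -> T]
((T)) ⇒ ((n))   [T -> n]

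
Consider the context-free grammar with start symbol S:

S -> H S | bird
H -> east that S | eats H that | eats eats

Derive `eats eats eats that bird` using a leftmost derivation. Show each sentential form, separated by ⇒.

S ⇒ H S ⇒ eats H that S ⇒ eats eats eats that S ⇒ eats eats eats that bird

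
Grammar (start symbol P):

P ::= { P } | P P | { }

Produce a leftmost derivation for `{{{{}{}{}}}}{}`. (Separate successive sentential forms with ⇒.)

P ⇒ PP   [P ::= P P]
PP ⇒ {P}P   [P ::= { P }]
{P}P ⇒ {{P}}P   [P ::= { P }]
{{P}}P ⇒ {{{P}}}P   [P ::= { P }]
{{{P}}}P ⇒ {{{PP}}}P   [P ::= P P]
{{{PP}}}P ⇒ {{{PPP}}}P   [P ::= P P]
{{{PPP}}}P ⇒ {{{{}PP}}}P   [P ::= { }]
{{{{}PP}}}P ⇒ {{{{}{}P}}}P   [P ::= { }]
{{{{}{}P}}}P ⇒ {{{{}{}{}}}}P   [P ::= { }]
{{{{}{}{}}}}P ⇒ {{{{}{}{}}}}{}   [P ::= { }]

P ⇒ PP ⇒ {P}P ⇒ {{P}}P ⇒ {{{P}}}P ⇒ {{{PP}}}P ⇒ {{{PPP}}}P ⇒ {{{{}PP}}}P ⇒ {{{{}{}P}}}P ⇒ {{{{}{}{}}}}P ⇒ {{{{}{}{}}}}{}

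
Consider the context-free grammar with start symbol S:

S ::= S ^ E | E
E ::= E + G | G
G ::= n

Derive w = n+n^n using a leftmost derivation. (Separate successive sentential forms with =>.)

S => S^E   [S ::= S ^ E]
S^E => E^E   [S ::= E]
E^E => E+G^E   [E ::= E + G]
E+G^E => G+G^E   [E ::= G]
G+G^E => n+G^E   [G ::= n]
n+G^E => n+n^E   [G ::= n]
n+n^E => n+n^G   [E ::= G]
n+n^G => n+n^n   [G ::= n]

S => S^E => E^E => E+G^E => G+G^E => n+G^E => n+n^E => n+n^G => n+n^n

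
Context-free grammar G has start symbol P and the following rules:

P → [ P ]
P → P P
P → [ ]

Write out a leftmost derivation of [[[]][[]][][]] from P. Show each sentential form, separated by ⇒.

P ⇒ [P]   [P → [ P ]]
[P] ⇒ [PP]   [P → P P]
[PP] ⇒ [[P]P]   [P → [ P ]]
[[P]P] ⇒ [[[]]P]   [P → [ ]]
[[[]]P] ⇒ [[[]]PP]   [P → P P]
[[[]]PP] ⇒ [[[]]PPP]   [P → P P]
[[[]]PPP] ⇒ [[[]][P]PP]   [P → [ P ]]
[[[]][P]PP] ⇒ [[[]][[]]PP]   [P → [ ]]
[[[]][[]]PP] ⇒ [[[]][[]][]P]   [P → [ ]]
[[[]][[]][]P] ⇒ [[[]][[]][][]]   [P → [ ]]

P ⇒ [P] ⇒ [PP] ⇒ [[P]P] ⇒ [[[]]P] ⇒ [[[]]PP] ⇒ [[[]]PPP] ⇒ [[[]][P]PP] ⇒ [[[]][[]]PP] ⇒ [[[]][[]][]P] ⇒ [[[]][[]][][]]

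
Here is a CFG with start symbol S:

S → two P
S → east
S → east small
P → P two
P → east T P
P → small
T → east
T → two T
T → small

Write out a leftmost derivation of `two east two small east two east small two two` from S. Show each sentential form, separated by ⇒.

S ⇒ two P ⇒ two P two ⇒ two east T P two ⇒ two east two T P two ⇒ two east two small P two ⇒ two east two small east T P two ⇒ two east two small east two T P two ⇒ two east two small east two east P two ⇒ two east two small east two east P two two ⇒ two east two small east two east small two two

S ⇒ two P   [S → two P]
two P ⇒ two P two   [P → P two]
two P two ⇒ two east T P two   [P → east T P]
two east T P two ⇒ two east two T P two   [T → two T]
two east two T P two ⇒ two east two small P two   [T → small]
two east two small P two ⇒ two east two small east T P two   [P → east T P]
two east two small east T P two ⇒ two east two small east two T P two   [T → two T]
two east two small east two T P two ⇒ two east two small east two east P two   [T → east]
two east two small east two east P two ⇒ two east two small east two east P two two   [P → P two]
two east two small east two east P two two ⇒ two east two small east two east small two two   [P → small]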